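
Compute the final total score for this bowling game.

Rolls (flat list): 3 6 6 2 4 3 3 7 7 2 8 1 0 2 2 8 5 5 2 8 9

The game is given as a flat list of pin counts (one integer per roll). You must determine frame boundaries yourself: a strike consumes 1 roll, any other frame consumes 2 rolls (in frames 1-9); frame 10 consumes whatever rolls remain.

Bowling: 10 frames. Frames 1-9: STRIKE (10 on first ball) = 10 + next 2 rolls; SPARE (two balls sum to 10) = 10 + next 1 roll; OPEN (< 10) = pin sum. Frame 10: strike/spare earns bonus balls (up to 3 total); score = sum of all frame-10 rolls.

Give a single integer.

Frame 1: OPEN (3+6=9). Cumulative: 9
Frame 2: OPEN (6+2=8). Cumulative: 17
Frame 3: OPEN (4+3=7). Cumulative: 24
Frame 4: SPARE (3+7=10). 10 + next roll (7) = 17. Cumulative: 41
Frame 5: OPEN (7+2=9). Cumulative: 50
Frame 6: OPEN (8+1=9). Cumulative: 59
Frame 7: OPEN (0+2=2). Cumulative: 61
Frame 8: SPARE (2+8=10). 10 + next roll (5) = 15. Cumulative: 76
Frame 9: SPARE (5+5=10). 10 + next roll (2) = 12. Cumulative: 88
Frame 10: SPARE. Sum of all frame-10 rolls (2+8+9) = 19. Cumulative: 107

Answer: 107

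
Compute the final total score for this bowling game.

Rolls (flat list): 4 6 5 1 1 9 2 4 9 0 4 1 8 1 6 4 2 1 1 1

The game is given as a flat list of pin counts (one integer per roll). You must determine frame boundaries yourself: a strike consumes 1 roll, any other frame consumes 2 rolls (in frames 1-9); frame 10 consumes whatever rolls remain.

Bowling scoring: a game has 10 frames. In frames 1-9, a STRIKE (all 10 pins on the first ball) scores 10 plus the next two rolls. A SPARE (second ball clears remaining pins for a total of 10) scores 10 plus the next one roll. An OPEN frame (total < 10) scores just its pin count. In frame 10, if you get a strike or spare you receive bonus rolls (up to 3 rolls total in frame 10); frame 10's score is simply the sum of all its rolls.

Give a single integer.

Frame 1: SPARE (4+6=10). 10 + next roll (5) = 15. Cumulative: 15
Frame 2: OPEN (5+1=6). Cumulative: 21
Frame 3: SPARE (1+9=10). 10 + next roll (2) = 12. Cumulative: 33
Frame 4: OPEN (2+4=6). Cumulative: 39
Frame 5: OPEN (9+0=9). Cumulative: 48
Frame 6: OPEN (4+1=5). Cumulative: 53
Frame 7: OPEN (8+1=9). Cumulative: 62
Frame 8: SPARE (6+4=10). 10 + next roll (2) = 12. Cumulative: 74
Frame 9: OPEN (2+1=3). Cumulative: 77
Frame 10: OPEN. Sum of all frame-10 rolls (1+1) = 2. Cumulative: 79

Answer: 79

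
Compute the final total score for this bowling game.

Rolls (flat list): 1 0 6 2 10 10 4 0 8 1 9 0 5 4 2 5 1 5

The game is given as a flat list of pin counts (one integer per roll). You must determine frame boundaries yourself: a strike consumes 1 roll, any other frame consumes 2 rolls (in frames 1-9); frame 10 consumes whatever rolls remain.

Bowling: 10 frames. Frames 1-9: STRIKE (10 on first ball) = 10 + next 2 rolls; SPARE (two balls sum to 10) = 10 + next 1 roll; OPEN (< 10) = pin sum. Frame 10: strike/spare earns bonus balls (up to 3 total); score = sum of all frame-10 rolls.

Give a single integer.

Answer: 91

Derivation:
Frame 1: OPEN (1+0=1). Cumulative: 1
Frame 2: OPEN (6+2=8). Cumulative: 9
Frame 3: STRIKE. 10 + next two rolls (10+4) = 24. Cumulative: 33
Frame 4: STRIKE. 10 + next two rolls (4+0) = 14. Cumulative: 47
Frame 5: OPEN (4+0=4). Cumulative: 51
Frame 6: OPEN (8+1=9). Cumulative: 60
Frame 7: OPEN (9+0=9). Cumulative: 69
Frame 8: OPEN (5+4=9). Cumulative: 78
Frame 9: OPEN (2+5=7). Cumulative: 85
Frame 10: OPEN. Sum of all frame-10 rolls (1+5) = 6. Cumulative: 91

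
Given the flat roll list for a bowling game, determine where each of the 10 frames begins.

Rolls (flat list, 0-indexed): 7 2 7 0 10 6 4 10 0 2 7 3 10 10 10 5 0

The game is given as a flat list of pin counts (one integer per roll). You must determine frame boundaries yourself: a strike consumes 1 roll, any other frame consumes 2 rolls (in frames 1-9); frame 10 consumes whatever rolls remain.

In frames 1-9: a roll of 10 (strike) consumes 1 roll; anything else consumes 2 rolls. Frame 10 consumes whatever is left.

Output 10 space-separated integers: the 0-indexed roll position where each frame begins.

Frame 1 starts at roll index 0: rolls=7,2 (sum=9), consumes 2 rolls
Frame 2 starts at roll index 2: rolls=7,0 (sum=7), consumes 2 rolls
Frame 3 starts at roll index 4: roll=10 (strike), consumes 1 roll
Frame 4 starts at roll index 5: rolls=6,4 (sum=10), consumes 2 rolls
Frame 5 starts at roll index 7: roll=10 (strike), consumes 1 roll
Frame 6 starts at roll index 8: rolls=0,2 (sum=2), consumes 2 rolls
Frame 7 starts at roll index 10: rolls=7,3 (sum=10), consumes 2 rolls
Frame 8 starts at roll index 12: roll=10 (strike), consumes 1 roll
Frame 9 starts at roll index 13: roll=10 (strike), consumes 1 roll
Frame 10 starts at roll index 14: 3 remaining rolls

Answer: 0 2 4 5 7 8 10 12 13 14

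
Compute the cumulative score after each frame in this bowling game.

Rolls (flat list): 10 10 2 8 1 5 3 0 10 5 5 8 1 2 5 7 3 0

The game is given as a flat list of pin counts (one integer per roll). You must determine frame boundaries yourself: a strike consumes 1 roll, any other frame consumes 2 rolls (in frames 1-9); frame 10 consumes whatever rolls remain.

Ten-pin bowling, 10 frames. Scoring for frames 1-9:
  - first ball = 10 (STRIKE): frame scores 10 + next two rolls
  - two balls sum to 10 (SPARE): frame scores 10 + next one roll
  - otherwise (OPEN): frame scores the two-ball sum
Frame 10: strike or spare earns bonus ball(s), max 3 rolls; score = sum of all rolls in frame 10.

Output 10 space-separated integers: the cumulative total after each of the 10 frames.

Frame 1: STRIKE. 10 + next two rolls (10+2) = 22. Cumulative: 22
Frame 2: STRIKE. 10 + next two rolls (2+8) = 20. Cumulative: 42
Frame 3: SPARE (2+8=10). 10 + next roll (1) = 11. Cumulative: 53
Frame 4: OPEN (1+5=6). Cumulative: 59
Frame 5: OPEN (3+0=3). Cumulative: 62
Frame 6: STRIKE. 10 + next two rolls (5+5) = 20. Cumulative: 82
Frame 7: SPARE (5+5=10). 10 + next roll (8) = 18. Cumulative: 100
Frame 8: OPEN (8+1=9). Cumulative: 109
Frame 9: OPEN (2+5=7). Cumulative: 116
Frame 10: SPARE. Sum of all frame-10 rolls (7+3+0) = 10. Cumulative: 126

Answer: 22 42 53 59 62 82 100 109 116 126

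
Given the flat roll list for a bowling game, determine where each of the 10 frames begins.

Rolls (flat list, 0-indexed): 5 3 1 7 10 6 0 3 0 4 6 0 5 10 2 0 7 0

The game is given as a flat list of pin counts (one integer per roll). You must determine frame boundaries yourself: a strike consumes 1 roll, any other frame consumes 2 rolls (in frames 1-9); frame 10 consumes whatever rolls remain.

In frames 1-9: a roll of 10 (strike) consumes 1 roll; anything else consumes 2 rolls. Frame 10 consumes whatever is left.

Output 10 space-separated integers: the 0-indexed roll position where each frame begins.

Frame 1 starts at roll index 0: rolls=5,3 (sum=8), consumes 2 rolls
Frame 2 starts at roll index 2: rolls=1,7 (sum=8), consumes 2 rolls
Frame 3 starts at roll index 4: roll=10 (strike), consumes 1 roll
Frame 4 starts at roll index 5: rolls=6,0 (sum=6), consumes 2 rolls
Frame 5 starts at roll index 7: rolls=3,0 (sum=3), consumes 2 rolls
Frame 6 starts at roll index 9: rolls=4,6 (sum=10), consumes 2 rolls
Frame 7 starts at roll index 11: rolls=0,5 (sum=5), consumes 2 rolls
Frame 8 starts at roll index 13: roll=10 (strike), consumes 1 roll
Frame 9 starts at roll index 14: rolls=2,0 (sum=2), consumes 2 rolls
Frame 10 starts at roll index 16: 2 remaining rolls

Answer: 0 2 4 5 7 9 11 13 14 16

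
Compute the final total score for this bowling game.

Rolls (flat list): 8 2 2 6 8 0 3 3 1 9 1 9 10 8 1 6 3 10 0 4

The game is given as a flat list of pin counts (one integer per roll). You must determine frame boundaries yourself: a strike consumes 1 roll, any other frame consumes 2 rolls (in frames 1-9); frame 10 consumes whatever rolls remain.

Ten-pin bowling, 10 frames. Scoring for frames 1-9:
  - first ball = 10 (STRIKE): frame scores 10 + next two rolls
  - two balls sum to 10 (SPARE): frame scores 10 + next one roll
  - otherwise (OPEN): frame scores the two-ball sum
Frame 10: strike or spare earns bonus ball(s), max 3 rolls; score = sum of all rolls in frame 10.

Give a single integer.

Frame 1: SPARE (8+2=10). 10 + next roll (2) = 12. Cumulative: 12
Frame 2: OPEN (2+6=8). Cumulative: 20
Frame 3: OPEN (8+0=8). Cumulative: 28
Frame 4: OPEN (3+3=6). Cumulative: 34
Frame 5: SPARE (1+9=10). 10 + next roll (1) = 11. Cumulative: 45
Frame 6: SPARE (1+9=10). 10 + next roll (10) = 20. Cumulative: 65
Frame 7: STRIKE. 10 + next two rolls (8+1) = 19. Cumulative: 84
Frame 8: OPEN (8+1=9). Cumulative: 93
Frame 9: OPEN (6+3=9). Cumulative: 102
Frame 10: STRIKE. Sum of all frame-10 rolls (10+0+4) = 14. Cumulative: 116

Answer: 116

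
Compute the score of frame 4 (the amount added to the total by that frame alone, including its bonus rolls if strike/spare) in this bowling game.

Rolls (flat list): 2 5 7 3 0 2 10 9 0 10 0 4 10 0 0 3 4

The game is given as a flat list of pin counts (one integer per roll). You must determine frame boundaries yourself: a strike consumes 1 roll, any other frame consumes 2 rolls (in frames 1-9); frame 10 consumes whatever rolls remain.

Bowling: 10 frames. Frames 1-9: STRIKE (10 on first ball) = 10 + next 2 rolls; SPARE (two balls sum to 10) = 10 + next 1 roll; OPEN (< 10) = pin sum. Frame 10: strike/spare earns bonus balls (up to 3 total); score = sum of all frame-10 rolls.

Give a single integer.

Frame 1: OPEN (2+5=7). Cumulative: 7
Frame 2: SPARE (7+3=10). 10 + next roll (0) = 10. Cumulative: 17
Frame 3: OPEN (0+2=2). Cumulative: 19
Frame 4: STRIKE. 10 + next two rolls (9+0) = 19. Cumulative: 38
Frame 5: OPEN (9+0=9). Cumulative: 47
Frame 6: STRIKE. 10 + next two rolls (0+4) = 14. Cumulative: 61

Answer: 19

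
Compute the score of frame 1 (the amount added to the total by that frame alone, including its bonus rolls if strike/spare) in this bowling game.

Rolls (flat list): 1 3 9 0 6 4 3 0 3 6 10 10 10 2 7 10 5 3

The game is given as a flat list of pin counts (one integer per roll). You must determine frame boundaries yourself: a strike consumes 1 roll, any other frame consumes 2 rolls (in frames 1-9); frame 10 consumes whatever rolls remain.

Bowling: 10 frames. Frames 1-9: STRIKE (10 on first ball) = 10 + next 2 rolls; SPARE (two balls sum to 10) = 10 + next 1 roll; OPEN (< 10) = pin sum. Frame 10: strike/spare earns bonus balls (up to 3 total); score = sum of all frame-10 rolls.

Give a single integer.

Answer: 4

Derivation:
Frame 1: OPEN (1+3=4). Cumulative: 4
Frame 2: OPEN (9+0=9). Cumulative: 13
Frame 3: SPARE (6+4=10). 10 + next roll (3) = 13. Cumulative: 26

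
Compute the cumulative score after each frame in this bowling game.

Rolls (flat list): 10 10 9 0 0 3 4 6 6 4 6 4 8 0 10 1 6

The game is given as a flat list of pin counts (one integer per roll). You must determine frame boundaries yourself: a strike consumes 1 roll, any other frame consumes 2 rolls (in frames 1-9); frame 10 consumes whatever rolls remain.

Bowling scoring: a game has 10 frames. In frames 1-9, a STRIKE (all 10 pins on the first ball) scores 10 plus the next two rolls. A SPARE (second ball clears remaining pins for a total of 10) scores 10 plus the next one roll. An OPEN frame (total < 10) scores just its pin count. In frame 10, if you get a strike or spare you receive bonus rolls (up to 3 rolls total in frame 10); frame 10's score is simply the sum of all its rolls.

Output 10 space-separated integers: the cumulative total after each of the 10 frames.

Answer: 29 48 57 60 76 92 110 118 135 142

Derivation:
Frame 1: STRIKE. 10 + next two rolls (10+9) = 29. Cumulative: 29
Frame 2: STRIKE. 10 + next two rolls (9+0) = 19. Cumulative: 48
Frame 3: OPEN (9+0=9). Cumulative: 57
Frame 4: OPEN (0+3=3). Cumulative: 60
Frame 5: SPARE (4+6=10). 10 + next roll (6) = 16. Cumulative: 76
Frame 6: SPARE (6+4=10). 10 + next roll (6) = 16. Cumulative: 92
Frame 7: SPARE (6+4=10). 10 + next roll (8) = 18. Cumulative: 110
Frame 8: OPEN (8+0=8). Cumulative: 118
Frame 9: STRIKE. 10 + next two rolls (1+6) = 17. Cumulative: 135
Frame 10: OPEN. Sum of all frame-10 rolls (1+6) = 7. Cumulative: 142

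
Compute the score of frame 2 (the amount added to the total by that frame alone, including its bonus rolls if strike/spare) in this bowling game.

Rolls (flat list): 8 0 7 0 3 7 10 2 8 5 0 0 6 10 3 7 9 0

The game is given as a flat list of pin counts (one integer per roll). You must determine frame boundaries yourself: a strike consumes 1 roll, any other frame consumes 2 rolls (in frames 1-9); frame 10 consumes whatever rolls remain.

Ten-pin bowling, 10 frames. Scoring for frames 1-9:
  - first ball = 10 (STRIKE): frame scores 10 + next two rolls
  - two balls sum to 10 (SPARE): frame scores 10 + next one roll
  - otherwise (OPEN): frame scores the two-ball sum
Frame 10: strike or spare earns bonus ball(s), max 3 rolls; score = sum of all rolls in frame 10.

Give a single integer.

Frame 1: OPEN (8+0=8). Cumulative: 8
Frame 2: OPEN (7+0=7). Cumulative: 15
Frame 3: SPARE (3+7=10). 10 + next roll (10) = 20. Cumulative: 35
Frame 4: STRIKE. 10 + next two rolls (2+8) = 20. Cumulative: 55

Answer: 7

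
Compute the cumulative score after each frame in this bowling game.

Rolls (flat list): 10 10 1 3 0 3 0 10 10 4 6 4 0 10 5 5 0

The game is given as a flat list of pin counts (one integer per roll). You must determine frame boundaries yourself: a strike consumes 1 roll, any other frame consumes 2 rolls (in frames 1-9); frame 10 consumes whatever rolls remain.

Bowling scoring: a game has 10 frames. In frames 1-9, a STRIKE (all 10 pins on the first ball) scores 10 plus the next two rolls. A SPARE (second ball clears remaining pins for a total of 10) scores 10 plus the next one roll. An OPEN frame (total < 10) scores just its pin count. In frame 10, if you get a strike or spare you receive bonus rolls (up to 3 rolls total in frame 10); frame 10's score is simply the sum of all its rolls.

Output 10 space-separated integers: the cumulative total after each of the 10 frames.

Answer: 21 35 39 42 62 82 96 100 120 130

Derivation:
Frame 1: STRIKE. 10 + next two rolls (10+1) = 21. Cumulative: 21
Frame 2: STRIKE. 10 + next two rolls (1+3) = 14. Cumulative: 35
Frame 3: OPEN (1+3=4). Cumulative: 39
Frame 4: OPEN (0+3=3). Cumulative: 42
Frame 5: SPARE (0+10=10). 10 + next roll (10) = 20. Cumulative: 62
Frame 6: STRIKE. 10 + next two rolls (4+6) = 20. Cumulative: 82
Frame 7: SPARE (4+6=10). 10 + next roll (4) = 14. Cumulative: 96
Frame 8: OPEN (4+0=4). Cumulative: 100
Frame 9: STRIKE. 10 + next two rolls (5+5) = 20. Cumulative: 120
Frame 10: SPARE. Sum of all frame-10 rolls (5+5+0) = 10. Cumulative: 130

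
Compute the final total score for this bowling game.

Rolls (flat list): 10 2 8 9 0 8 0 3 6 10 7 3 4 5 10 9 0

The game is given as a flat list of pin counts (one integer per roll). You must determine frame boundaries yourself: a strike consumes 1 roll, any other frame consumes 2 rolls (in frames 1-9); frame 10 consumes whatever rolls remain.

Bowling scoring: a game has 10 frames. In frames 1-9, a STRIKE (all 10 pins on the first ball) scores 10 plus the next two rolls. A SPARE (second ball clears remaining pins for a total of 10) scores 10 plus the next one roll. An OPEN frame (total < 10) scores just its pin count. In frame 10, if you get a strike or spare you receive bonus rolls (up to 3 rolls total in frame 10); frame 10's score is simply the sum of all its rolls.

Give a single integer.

Answer: 136

Derivation:
Frame 1: STRIKE. 10 + next two rolls (2+8) = 20. Cumulative: 20
Frame 2: SPARE (2+8=10). 10 + next roll (9) = 19. Cumulative: 39
Frame 3: OPEN (9+0=9). Cumulative: 48
Frame 4: OPEN (8+0=8). Cumulative: 56
Frame 5: OPEN (3+6=9). Cumulative: 65
Frame 6: STRIKE. 10 + next two rolls (7+3) = 20. Cumulative: 85
Frame 7: SPARE (7+3=10). 10 + next roll (4) = 14. Cumulative: 99
Frame 8: OPEN (4+5=9). Cumulative: 108
Frame 9: STRIKE. 10 + next two rolls (9+0) = 19. Cumulative: 127
Frame 10: OPEN. Sum of all frame-10 rolls (9+0) = 9. Cumulative: 136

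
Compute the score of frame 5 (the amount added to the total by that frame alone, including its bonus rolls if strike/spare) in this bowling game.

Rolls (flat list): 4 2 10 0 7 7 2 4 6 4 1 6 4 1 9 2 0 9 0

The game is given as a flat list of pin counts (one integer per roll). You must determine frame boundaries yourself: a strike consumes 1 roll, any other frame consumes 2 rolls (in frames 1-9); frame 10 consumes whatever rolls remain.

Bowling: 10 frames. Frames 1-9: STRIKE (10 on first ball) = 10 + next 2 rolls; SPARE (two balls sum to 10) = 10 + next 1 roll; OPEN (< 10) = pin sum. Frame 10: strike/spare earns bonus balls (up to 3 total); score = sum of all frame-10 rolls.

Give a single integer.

Answer: 14

Derivation:
Frame 1: OPEN (4+2=6). Cumulative: 6
Frame 2: STRIKE. 10 + next two rolls (0+7) = 17. Cumulative: 23
Frame 3: OPEN (0+7=7). Cumulative: 30
Frame 4: OPEN (7+2=9). Cumulative: 39
Frame 5: SPARE (4+6=10). 10 + next roll (4) = 14. Cumulative: 53
Frame 6: OPEN (4+1=5). Cumulative: 58
Frame 7: SPARE (6+4=10). 10 + next roll (1) = 11. Cumulative: 69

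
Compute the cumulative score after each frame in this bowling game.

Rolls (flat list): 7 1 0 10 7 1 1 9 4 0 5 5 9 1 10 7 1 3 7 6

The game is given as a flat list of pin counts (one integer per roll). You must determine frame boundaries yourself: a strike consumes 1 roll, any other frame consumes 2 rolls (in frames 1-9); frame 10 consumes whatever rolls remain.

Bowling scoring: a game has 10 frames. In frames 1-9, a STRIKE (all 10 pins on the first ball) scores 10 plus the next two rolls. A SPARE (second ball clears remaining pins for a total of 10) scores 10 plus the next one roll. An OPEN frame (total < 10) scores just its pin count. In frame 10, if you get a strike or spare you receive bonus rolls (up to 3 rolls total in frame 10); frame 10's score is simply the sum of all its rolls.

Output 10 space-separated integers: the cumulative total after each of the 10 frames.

Answer: 8 25 33 47 51 70 90 108 116 132

Derivation:
Frame 1: OPEN (7+1=8). Cumulative: 8
Frame 2: SPARE (0+10=10). 10 + next roll (7) = 17. Cumulative: 25
Frame 3: OPEN (7+1=8). Cumulative: 33
Frame 4: SPARE (1+9=10). 10 + next roll (4) = 14. Cumulative: 47
Frame 5: OPEN (4+0=4). Cumulative: 51
Frame 6: SPARE (5+5=10). 10 + next roll (9) = 19. Cumulative: 70
Frame 7: SPARE (9+1=10). 10 + next roll (10) = 20. Cumulative: 90
Frame 8: STRIKE. 10 + next two rolls (7+1) = 18. Cumulative: 108
Frame 9: OPEN (7+1=8). Cumulative: 116
Frame 10: SPARE. Sum of all frame-10 rolls (3+7+6) = 16. Cumulative: 132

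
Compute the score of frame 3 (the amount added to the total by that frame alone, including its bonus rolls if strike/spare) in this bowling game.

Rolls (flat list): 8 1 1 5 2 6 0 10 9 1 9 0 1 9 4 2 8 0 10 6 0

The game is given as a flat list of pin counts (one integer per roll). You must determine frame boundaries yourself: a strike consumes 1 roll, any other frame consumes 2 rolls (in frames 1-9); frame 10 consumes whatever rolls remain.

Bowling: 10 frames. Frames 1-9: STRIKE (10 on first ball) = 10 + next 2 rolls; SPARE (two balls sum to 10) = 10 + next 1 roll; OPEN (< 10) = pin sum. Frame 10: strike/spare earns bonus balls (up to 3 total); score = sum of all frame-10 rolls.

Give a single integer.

Frame 1: OPEN (8+1=9). Cumulative: 9
Frame 2: OPEN (1+5=6). Cumulative: 15
Frame 3: OPEN (2+6=8). Cumulative: 23
Frame 4: SPARE (0+10=10). 10 + next roll (9) = 19. Cumulative: 42
Frame 5: SPARE (9+1=10). 10 + next roll (9) = 19. Cumulative: 61

Answer: 8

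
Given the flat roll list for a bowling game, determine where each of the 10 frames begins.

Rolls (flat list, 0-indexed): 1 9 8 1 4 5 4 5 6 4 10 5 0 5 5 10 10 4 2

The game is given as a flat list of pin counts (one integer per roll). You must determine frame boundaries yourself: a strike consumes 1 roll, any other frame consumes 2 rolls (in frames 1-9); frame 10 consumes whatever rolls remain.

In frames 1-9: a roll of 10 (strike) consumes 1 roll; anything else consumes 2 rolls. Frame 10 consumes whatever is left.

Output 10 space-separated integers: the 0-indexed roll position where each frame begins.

Frame 1 starts at roll index 0: rolls=1,9 (sum=10), consumes 2 rolls
Frame 2 starts at roll index 2: rolls=8,1 (sum=9), consumes 2 rolls
Frame 3 starts at roll index 4: rolls=4,5 (sum=9), consumes 2 rolls
Frame 4 starts at roll index 6: rolls=4,5 (sum=9), consumes 2 rolls
Frame 5 starts at roll index 8: rolls=6,4 (sum=10), consumes 2 rolls
Frame 6 starts at roll index 10: roll=10 (strike), consumes 1 roll
Frame 7 starts at roll index 11: rolls=5,0 (sum=5), consumes 2 rolls
Frame 8 starts at roll index 13: rolls=5,5 (sum=10), consumes 2 rolls
Frame 9 starts at roll index 15: roll=10 (strike), consumes 1 roll
Frame 10 starts at roll index 16: 3 remaining rolls

Answer: 0 2 4 6 8 10 11 13 15 16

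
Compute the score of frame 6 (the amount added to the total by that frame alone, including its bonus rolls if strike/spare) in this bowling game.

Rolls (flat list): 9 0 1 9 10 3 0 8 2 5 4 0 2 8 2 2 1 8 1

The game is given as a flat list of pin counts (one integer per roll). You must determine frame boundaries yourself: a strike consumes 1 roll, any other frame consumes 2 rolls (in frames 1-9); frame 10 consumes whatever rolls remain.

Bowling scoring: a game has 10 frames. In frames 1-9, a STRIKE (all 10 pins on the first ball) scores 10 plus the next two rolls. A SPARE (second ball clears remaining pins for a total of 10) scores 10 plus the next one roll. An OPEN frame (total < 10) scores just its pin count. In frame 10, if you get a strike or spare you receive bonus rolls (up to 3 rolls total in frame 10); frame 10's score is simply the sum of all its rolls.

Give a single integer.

Answer: 9

Derivation:
Frame 1: OPEN (9+0=9). Cumulative: 9
Frame 2: SPARE (1+9=10). 10 + next roll (10) = 20. Cumulative: 29
Frame 3: STRIKE. 10 + next two rolls (3+0) = 13. Cumulative: 42
Frame 4: OPEN (3+0=3). Cumulative: 45
Frame 5: SPARE (8+2=10). 10 + next roll (5) = 15. Cumulative: 60
Frame 6: OPEN (5+4=9). Cumulative: 69
Frame 7: OPEN (0+2=2). Cumulative: 71
Frame 8: SPARE (8+2=10). 10 + next roll (2) = 12. Cumulative: 83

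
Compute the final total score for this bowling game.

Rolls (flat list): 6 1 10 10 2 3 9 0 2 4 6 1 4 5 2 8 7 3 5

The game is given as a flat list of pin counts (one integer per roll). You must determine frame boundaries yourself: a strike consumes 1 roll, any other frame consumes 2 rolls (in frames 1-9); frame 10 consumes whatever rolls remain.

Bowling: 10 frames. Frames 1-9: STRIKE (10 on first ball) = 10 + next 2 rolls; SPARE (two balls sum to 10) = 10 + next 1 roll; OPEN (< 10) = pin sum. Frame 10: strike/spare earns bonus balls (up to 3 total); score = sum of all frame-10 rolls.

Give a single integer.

Frame 1: OPEN (6+1=7). Cumulative: 7
Frame 2: STRIKE. 10 + next two rolls (10+2) = 22. Cumulative: 29
Frame 3: STRIKE. 10 + next two rolls (2+3) = 15. Cumulative: 44
Frame 4: OPEN (2+3=5). Cumulative: 49
Frame 5: OPEN (9+0=9). Cumulative: 58
Frame 6: OPEN (2+4=6). Cumulative: 64
Frame 7: OPEN (6+1=7). Cumulative: 71
Frame 8: OPEN (4+5=9). Cumulative: 80
Frame 9: SPARE (2+8=10). 10 + next roll (7) = 17. Cumulative: 97
Frame 10: SPARE. Sum of all frame-10 rolls (7+3+5) = 15. Cumulative: 112

Answer: 112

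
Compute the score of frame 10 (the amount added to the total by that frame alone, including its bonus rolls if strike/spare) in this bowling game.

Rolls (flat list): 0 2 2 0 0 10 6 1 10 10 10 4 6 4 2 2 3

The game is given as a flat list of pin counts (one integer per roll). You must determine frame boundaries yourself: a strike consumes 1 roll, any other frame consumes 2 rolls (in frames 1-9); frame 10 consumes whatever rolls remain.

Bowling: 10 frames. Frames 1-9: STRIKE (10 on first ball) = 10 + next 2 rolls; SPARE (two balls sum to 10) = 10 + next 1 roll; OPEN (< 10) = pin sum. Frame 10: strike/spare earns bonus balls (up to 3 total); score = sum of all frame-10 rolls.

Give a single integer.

Frame 1: OPEN (0+2=2). Cumulative: 2
Frame 2: OPEN (2+0=2). Cumulative: 4
Frame 3: SPARE (0+10=10). 10 + next roll (6) = 16. Cumulative: 20
Frame 4: OPEN (6+1=7). Cumulative: 27
Frame 5: STRIKE. 10 + next two rolls (10+10) = 30. Cumulative: 57
Frame 6: STRIKE. 10 + next two rolls (10+4) = 24. Cumulative: 81
Frame 7: STRIKE. 10 + next two rolls (4+6) = 20. Cumulative: 101
Frame 8: SPARE (4+6=10). 10 + next roll (4) = 14. Cumulative: 115
Frame 9: OPEN (4+2=6). Cumulative: 121
Frame 10: OPEN. Sum of all frame-10 rolls (2+3) = 5. Cumulative: 126

Answer: 5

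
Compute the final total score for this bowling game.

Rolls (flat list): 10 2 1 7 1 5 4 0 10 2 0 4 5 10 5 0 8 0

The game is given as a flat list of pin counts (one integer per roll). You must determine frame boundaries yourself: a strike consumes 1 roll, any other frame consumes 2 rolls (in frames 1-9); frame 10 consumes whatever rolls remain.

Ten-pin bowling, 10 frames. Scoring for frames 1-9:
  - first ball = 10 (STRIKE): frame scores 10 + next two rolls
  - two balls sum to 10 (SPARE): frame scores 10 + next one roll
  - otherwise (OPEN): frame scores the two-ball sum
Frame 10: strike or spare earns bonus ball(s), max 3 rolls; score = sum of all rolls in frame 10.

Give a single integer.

Frame 1: STRIKE. 10 + next two rolls (2+1) = 13. Cumulative: 13
Frame 2: OPEN (2+1=3). Cumulative: 16
Frame 3: OPEN (7+1=8). Cumulative: 24
Frame 4: OPEN (5+4=9). Cumulative: 33
Frame 5: SPARE (0+10=10). 10 + next roll (2) = 12. Cumulative: 45
Frame 6: OPEN (2+0=2). Cumulative: 47
Frame 7: OPEN (4+5=9). Cumulative: 56
Frame 8: STRIKE. 10 + next two rolls (5+0) = 15. Cumulative: 71
Frame 9: OPEN (5+0=5). Cumulative: 76
Frame 10: OPEN. Sum of all frame-10 rolls (8+0) = 8. Cumulative: 84

Answer: 84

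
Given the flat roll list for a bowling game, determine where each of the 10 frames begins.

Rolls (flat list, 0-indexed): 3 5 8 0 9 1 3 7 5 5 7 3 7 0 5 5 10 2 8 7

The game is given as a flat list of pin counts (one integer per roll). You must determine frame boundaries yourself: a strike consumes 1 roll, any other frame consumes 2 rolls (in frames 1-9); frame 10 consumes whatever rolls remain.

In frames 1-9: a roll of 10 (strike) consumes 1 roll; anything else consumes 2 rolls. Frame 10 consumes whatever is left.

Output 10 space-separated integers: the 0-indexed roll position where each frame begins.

Frame 1 starts at roll index 0: rolls=3,5 (sum=8), consumes 2 rolls
Frame 2 starts at roll index 2: rolls=8,0 (sum=8), consumes 2 rolls
Frame 3 starts at roll index 4: rolls=9,1 (sum=10), consumes 2 rolls
Frame 4 starts at roll index 6: rolls=3,7 (sum=10), consumes 2 rolls
Frame 5 starts at roll index 8: rolls=5,5 (sum=10), consumes 2 rolls
Frame 6 starts at roll index 10: rolls=7,3 (sum=10), consumes 2 rolls
Frame 7 starts at roll index 12: rolls=7,0 (sum=7), consumes 2 rolls
Frame 8 starts at roll index 14: rolls=5,5 (sum=10), consumes 2 rolls
Frame 9 starts at roll index 16: roll=10 (strike), consumes 1 roll
Frame 10 starts at roll index 17: 3 remaining rolls

Answer: 0 2 4 6 8 10 12 14 16 17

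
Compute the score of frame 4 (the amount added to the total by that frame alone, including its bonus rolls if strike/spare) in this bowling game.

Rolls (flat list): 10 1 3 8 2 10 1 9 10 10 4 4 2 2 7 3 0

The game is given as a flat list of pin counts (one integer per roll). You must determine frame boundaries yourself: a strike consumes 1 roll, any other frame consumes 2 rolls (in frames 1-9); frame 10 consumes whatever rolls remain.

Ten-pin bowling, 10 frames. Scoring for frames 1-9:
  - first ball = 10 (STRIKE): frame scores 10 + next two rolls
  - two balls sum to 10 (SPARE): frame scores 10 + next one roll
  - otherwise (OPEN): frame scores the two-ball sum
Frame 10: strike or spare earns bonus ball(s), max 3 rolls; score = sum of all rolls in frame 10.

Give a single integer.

Answer: 20

Derivation:
Frame 1: STRIKE. 10 + next two rolls (1+3) = 14. Cumulative: 14
Frame 2: OPEN (1+3=4). Cumulative: 18
Frame 3: SPARE (8+2=10). 10 + next roll (10) = 20. Cumulative: 38
Frame 4: STRIKE. 10 + next two rolls (1+9) = 20. Cumulative: 58
Frame 5: SPARE (1+9=10). 10 + next roll (10) = 20. Cumulative: 78
Frame 6: STRIKE. 10 + next two rolls (10+4) = 24. Cumulative: 102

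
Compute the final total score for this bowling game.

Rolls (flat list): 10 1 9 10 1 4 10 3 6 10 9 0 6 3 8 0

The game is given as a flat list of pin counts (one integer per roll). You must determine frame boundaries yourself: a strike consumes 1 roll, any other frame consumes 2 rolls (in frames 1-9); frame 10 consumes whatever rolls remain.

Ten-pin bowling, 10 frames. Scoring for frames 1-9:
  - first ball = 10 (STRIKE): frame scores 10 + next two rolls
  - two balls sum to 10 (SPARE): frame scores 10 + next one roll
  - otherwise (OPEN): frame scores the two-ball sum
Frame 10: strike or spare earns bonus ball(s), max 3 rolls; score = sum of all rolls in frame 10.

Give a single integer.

Answer: 133

Derivation:
Frame 1: STRIKE. 10 + next two rolls (1+9) = 20. Cumulative: 20
Frame 2: SPARE (1+9=10). 10 + next roll (10) = 20. Cumulative: 40
Frame 3: STRIKE. 10 + next two rolls (1+4) = 15. Cumulative: 55
Frame 4: OPEN (1+4=5). Cumulative: 60
Frame 5: STRIKE. 10 + next two rolls (3+6) = 19. Cumulative: 79
Frame 6: OPEN (3+6=9). Cumulative: 88
Frame 7: STRIKE. 10 + next two rolls (9+0) = 19. Cumulative: 107
Frame 8: OPEN (9+0=9). Cumulative: 116
Frame 9: OPEN (6+3=9). Cumulative: 125
Frame 10: OPEN. Sum of all frame-10 rolls (8+0) = 8. Cumulative: 133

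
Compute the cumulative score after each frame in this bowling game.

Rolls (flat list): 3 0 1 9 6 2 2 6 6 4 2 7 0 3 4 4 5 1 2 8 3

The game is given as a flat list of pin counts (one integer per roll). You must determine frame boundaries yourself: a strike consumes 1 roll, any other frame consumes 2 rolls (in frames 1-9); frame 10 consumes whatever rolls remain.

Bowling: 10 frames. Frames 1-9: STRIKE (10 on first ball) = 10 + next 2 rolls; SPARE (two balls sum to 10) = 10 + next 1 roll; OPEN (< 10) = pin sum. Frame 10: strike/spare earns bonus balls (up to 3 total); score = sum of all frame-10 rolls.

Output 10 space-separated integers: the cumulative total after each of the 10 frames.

Frame 1: OPEN (3+0=3). Cumulative: 3
Frame 2: SPARE (1+9=10). 10 + next roll (6) = 16. Cumulative: 19
Frame 3: OPEN (6+2=8). Cumulative: 27
Frame 4: OPEN (2+6=8). Cumulative: 35
Frame 5: SPARE (6+4=10). 10 + next roll (2) = 12. Cumulative: 47
Frame 6: OPEN (2+7=9). Cumulative: 56
Frame 7: OPEN (0+3=3). Cumulative: 59
Frame 8: OPEN (4+4=8). Cumulative: 67
Frame 9: OPEN (5+1=6). Cumulative: 73
Frame 10: SPARE. Sum of all frame-10 rolls (2+8+3) = 13. Cumulative: 86

Answer: 3 19 27 35 47 56 59 67 73 86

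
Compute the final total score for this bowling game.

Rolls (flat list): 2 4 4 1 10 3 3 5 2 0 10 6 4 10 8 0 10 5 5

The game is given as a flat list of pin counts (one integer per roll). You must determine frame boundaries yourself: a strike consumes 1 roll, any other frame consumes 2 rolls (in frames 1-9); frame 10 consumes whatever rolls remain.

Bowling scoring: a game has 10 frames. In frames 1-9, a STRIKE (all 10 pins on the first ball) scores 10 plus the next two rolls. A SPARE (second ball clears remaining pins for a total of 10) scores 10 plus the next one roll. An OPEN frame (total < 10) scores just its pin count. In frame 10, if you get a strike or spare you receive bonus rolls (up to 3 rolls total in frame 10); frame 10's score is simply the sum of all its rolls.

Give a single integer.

Answer: 122

Derivation:
Frame 1: OPEN (2+4=6). Cumulative: 6
Frame 2: OPEN (4+1=5). Cumulative: 11
Frame 3: STRIKE. 10 + next two rolls (3+3) = 16. Cumulative: 27
Frame 4: OPEN (3+3=6). Cumulative: 33
Frame 5: OPEN (5+2=7). Cumulative: 40
Frame 6: SPARE (0+10=10). 10 + next roll (6) = 16. Cumulative: 56
Frame 7: SPARE (6+4=10). 10 + next roll (10) = 20. Cumulative: 76
Frame 8: STRIKE. 10 + next two rolls (8+0) = 18. Cumulative: 94
Frame 9: OPEN (8+0=8). Cumulative: 102
Frame 10: STRIKE. Sum of all frame-10 rolls (10+5+5) = 20. Cumulative: 122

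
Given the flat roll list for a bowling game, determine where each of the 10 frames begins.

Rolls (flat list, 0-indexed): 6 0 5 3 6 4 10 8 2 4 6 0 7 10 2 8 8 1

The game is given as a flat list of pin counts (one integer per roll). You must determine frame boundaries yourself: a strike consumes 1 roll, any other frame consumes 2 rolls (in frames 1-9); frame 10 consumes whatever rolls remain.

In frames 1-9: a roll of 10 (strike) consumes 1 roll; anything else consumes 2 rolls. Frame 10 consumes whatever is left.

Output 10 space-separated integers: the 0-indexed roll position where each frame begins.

Frame 1 starts at roll index 0: rolls=6,0 (sum=6), consumes 2 rolls
Frame 2 starts at roll index 2: rolls=5,3 (sum=8), consumes 2 rolls
Frame 3 starts at roll index 4: rolls=6,4 (sum=10), consumes 2 rolls
Frame 4 starts at roll index 6: roll=10 (strike), consumes 1 roll
Frame 5 starts at roll index 7: rolls=8,2 (sum=10), consumes 2 rolls
Frame 6 starts at roll index 9: rolls=4,6 (sum=10), consumes 2 rolls
Frame 7 starts at roll index 11: rolls=0,7 (sum=7), consumes 2 rolls
Frame 8 starts at roll index 13: roll=10 (strike), consumes 1 roll
Frame 9 starts at roll index 14: rolls=2,8 (sum=10), consumes 2 rolls
Frame 10 starts at roll index 16: 2 remaining rolls

Answer: 0 2 4 6 7 9 11 13 14 16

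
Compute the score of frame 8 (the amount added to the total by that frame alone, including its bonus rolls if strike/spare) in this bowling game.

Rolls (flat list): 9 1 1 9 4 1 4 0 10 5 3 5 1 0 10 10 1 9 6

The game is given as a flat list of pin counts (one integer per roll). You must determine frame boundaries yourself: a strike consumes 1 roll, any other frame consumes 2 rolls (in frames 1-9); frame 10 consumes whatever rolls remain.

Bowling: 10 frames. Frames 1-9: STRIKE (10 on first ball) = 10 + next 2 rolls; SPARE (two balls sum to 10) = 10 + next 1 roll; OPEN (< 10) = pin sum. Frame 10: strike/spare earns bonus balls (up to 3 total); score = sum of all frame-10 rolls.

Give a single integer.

Frame 1: SPARE (9+1=10). 10 + next roll (1) = 11. Cumulative: 11
Frame 2: SPARE (1+9=10). 10 + next roll (4) = 14. Cumulative: 25
Frame 3: OPEN (4+1=5). Cumulative: 30
Frame 4: OPEN (4+0=4). Cumulative: 34
Frame 5: STRIKE. 10 + next two rolls (5+3) = 18. Cumulative: 52
Frame 6: OPEN (5+3=8). Cumulative: 60
Frame 7: OPEN (5+1=6). Cumulative: 66
Frame 8: SPARE (0+10=10). 10 + next roll (10) = 20. Cumulative: 86
Frame 9: STRIKE. 10 + next two rolls (1+9) = 20. Cumulative: 106
Frame 10: SPARE. Sum of all frame-10 rolls (1+9+6) = 16. Cumulative: 122

Answer: 20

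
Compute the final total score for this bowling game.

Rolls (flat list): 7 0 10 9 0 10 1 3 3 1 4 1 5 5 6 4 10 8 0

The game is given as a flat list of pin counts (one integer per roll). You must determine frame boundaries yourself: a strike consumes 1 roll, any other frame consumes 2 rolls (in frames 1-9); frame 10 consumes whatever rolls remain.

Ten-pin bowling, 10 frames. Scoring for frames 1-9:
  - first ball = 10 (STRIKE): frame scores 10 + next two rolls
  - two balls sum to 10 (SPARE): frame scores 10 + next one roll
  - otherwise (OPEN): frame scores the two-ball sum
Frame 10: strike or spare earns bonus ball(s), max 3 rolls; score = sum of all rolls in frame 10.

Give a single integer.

Frame 1: OPEN (7+0=7). Cumulative: 7
Frame 2: STRIKE. 10 + next two rolls (9+0) = 19. Cumulative: 26
Frame 3: OPEN (9+0=9). Cumulative: 35
Frame 4: STRIKE. 10 + next two rolls (1+3) = 14. Cumulative: 49
Frame 5: OPEN (1+3=4). Cumulative: 53
Frame 6: OPEN (3+1=4). Cumulative: 57
Frame 7: OPEN (4+1=5). Cumulative: 62
Frame 8: SPARE (5+5=10). 10 + next roll (6) = 16. Cumulative: 78
Frame 9: SPARE (6+4=10). 10 + next roll (10) = 20. Cumulative: 98
Frame 10: STRIKE. Sum of all frame-10 rolls (10+8+0) = 18. Cumulative: 116

Answer: 116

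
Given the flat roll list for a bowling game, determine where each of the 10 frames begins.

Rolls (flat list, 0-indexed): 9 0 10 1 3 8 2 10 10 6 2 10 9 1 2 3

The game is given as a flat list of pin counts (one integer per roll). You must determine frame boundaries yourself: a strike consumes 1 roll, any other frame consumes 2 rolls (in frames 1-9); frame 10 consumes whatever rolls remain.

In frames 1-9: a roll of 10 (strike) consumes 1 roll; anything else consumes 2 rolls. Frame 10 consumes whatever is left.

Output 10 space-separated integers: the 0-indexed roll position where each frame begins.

Answer: 0 2 3 5 7 8 9 11 12 14

Derivation:
Frame 1 starts at roll index 0: rolls=9,0 (sum=9), consumes 2 rolls
Frame 2 starts at roll index 2: roll=10 (strike), consumes 1 roll
Frame 3 starts at roll index 3: rolls=1,3 (sum=4), consumes 2 rolls
Frame 4 starts at roll index 5: rolls=8,2 (sum=10), consumes 2 rolls
Frame 5 starts at roll index 7: roll=10 (strike), consumes 1 roll
Frame 6 starts at roll index 8: roll=10 (strike), consumes 1 roll
Frame 7 starts at roll index 9: rolls=6,2 (sum=8), consumes 2 rolls
Frame 8 starts at roll index 11: roll=10 (strike), consumes 1 roll
Frame 9 starts at roll index 12: rolls=9,1 (sum=10), consumes 2 rolls
Frame 10 starts at roll index 14: 2 remaining rolls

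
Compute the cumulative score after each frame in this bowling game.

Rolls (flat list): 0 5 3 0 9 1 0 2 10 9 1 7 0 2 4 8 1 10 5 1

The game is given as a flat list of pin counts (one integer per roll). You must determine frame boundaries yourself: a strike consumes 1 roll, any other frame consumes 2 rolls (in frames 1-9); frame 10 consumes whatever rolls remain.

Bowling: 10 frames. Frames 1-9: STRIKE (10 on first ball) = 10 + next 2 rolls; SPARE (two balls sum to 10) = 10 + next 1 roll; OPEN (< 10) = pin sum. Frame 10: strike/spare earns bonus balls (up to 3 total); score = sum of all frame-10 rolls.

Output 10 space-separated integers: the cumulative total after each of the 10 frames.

Frame 1: OPEN (0+5=5). Cumulative: 5
Frame 2: OPEN (3+0=3). Cumulative: 8
Frame 3: SPARE (9+1=10). 10 + next roll (0) = 10. Cumulative: 18
Frame 4: OPEN (0+2=2). Cumulative: 20
Frame 5: STRIKE. 10 + next two rolls (9+1) = 20. Cumulative: 40
Frame 6: SPARE (9+1=10). 10 + next roll (7) = 17. Cumulative: 57
Frame 7: OPEN (7+0=7). Cumulative: 64
Frame 8: OPEN (2+4=6). Cumulative: 70
Frame 9: OPEN (8+1=9). Cumulative: 79
Frame 10: STRIKE. Sum of all frame-10 rolls (10+5+1) = 16. Cumulative: 95

Answer: 5 8 18 20 40 57 64 70 79 95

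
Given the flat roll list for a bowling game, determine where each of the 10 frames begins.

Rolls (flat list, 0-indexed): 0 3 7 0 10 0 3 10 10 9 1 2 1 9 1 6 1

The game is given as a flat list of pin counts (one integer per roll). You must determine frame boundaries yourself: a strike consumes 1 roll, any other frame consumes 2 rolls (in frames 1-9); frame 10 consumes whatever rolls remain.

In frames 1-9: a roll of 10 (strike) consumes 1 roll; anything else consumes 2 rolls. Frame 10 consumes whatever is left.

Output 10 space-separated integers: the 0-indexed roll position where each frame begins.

Frame 1 starts at roll index 0: rolls=0,3 (sum=3), consumes 2 rolls
Frame 2 starts at roll index 2: rolls=7,0 (sum=7), consumes 2 rolls
Frame 3 starts at roll index 4: roll=10 (strike), consumes 1 roll
Frame 4 starts at roll index 5: rolls=0,3 (sum=3), consumes 2 rolls
Frame 5 starts at roll index 7: roll=10 (strike), consumes 1 roll
Frame 6 starts at roll index 8: roll=10 (strike), consumes 1 roll
Frame 7 starts at roll index 9: rolls=9,1 (sum=10), consumes 2 rolls
Frame 8 starts at roll index 11: rolls=2,1 (sum=3), consumes 2 rolls
Frame 9 starts at roll index 13: rolls=9,1 (sum=10), consumes 2 rolls
Frame 10 starts at roll index 15: 2 remaining rolls

Answer: 0 2 4 5 7 8 9 11 13 15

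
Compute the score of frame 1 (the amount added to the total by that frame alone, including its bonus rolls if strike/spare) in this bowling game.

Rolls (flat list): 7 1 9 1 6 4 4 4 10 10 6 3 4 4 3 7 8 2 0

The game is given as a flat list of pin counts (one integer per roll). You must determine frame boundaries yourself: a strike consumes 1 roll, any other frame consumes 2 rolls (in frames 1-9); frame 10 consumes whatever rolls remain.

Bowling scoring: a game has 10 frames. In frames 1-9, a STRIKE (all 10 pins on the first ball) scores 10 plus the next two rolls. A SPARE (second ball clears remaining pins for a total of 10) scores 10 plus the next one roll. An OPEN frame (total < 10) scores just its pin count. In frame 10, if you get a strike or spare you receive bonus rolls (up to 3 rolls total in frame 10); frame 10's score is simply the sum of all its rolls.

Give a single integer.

Answer: 8

Derivation:
Frame 1: OPEN (7+1=8). Cumulative: 8
Frame 2: SPARE (9+1=10). 10 + next roll (6) = 16. Cumulative: 24
Frame 3: SPARE (6+4=10). 10 + next roll (4) = 14. Cumulative: 38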